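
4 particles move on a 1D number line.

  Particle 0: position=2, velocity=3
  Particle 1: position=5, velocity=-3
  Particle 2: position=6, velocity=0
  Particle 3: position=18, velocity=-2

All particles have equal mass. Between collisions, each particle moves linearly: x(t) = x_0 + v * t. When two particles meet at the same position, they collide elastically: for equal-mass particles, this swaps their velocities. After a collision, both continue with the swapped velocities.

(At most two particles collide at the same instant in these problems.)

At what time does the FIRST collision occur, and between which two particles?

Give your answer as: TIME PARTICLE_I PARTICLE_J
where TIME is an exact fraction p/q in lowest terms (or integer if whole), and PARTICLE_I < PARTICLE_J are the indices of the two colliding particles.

Pair (0,1): pos 2,5 vel 3,-3 -> gap=3, closing at 6/unit, collide at t=1/2
Pair (1,2): pos 5,6 vel -3,0 -> not approaching (rel speed -3 <= 0)
Pair (2,3): pos 6,18 vel 0,-2 -> gap=12, closing at 2/unit, collide at t=6
Earliest collision: t=1/2 between 0 and 1

Answer: 1/2 0 1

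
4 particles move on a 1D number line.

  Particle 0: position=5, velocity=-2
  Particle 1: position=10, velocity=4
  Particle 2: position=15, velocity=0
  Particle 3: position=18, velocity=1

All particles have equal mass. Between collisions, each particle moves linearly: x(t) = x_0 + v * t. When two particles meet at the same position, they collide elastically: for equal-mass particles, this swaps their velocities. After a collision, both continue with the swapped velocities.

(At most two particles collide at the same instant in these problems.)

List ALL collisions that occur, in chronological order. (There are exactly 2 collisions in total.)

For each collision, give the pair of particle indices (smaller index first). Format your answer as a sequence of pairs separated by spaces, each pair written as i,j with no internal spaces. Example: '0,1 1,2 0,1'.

Answer: 1,2 2,3

Derivation:
Collision at t=5/4: particles 1 and 2 swap velocities; positions: p0=5/2 p1=15 p2=15 p3=77/4; velocities now: v0=-2 v1=0 v2=4 v3=1
Collision at t=8/3: particles 2 and 3 swap velocities; positions: p0=-1/3 p1=15 p2=62/3 p3=62/3; velocities now: v0=-2 v1=0 v2=1 v3=4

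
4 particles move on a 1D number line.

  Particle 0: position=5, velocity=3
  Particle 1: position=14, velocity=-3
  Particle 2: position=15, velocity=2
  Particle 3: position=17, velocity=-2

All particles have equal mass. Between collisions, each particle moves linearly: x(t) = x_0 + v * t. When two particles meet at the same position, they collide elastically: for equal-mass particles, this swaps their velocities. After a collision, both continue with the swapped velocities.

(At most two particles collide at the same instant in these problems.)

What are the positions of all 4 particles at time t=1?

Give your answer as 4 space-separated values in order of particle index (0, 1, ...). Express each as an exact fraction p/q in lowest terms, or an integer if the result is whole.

Answer: 8 11 15 17

Derivation:
Collision at t=1/2: particles 2 and 3 swap velocities; positions: p0=13/2 p1=25/2 p2=16 p3=16; velocities now: v0=3 v1=-3 v2=-2 v3=2
Advance to t=1 (no further collisions before then); velocities: v0=3 v1=-3 v2=-2 v3=2; positions = 8 11 15 17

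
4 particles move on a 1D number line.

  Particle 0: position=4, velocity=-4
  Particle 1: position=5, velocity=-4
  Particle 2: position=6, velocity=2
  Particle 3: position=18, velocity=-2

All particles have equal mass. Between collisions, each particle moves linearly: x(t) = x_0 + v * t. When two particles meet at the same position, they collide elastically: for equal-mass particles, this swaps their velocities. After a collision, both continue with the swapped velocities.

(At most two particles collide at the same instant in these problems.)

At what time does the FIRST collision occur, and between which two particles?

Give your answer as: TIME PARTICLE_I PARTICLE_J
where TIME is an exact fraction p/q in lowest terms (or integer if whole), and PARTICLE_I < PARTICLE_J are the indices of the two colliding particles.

Answer: 3 2 3

Derivation:
Pair (0,1): pos 4,5 vel -4,-4 -> not approaching (rel speed 0 <= 0)
Pair (1,2): pos 5,6 vel -4,2 -> not approaching (rel speed -6 <= 0)
Pair (2,3): pos 6,18 vel 2,-2 -> gap=12, closing at 4/unit, collide at t=3
Earliest collision: t=3 between 2 and 3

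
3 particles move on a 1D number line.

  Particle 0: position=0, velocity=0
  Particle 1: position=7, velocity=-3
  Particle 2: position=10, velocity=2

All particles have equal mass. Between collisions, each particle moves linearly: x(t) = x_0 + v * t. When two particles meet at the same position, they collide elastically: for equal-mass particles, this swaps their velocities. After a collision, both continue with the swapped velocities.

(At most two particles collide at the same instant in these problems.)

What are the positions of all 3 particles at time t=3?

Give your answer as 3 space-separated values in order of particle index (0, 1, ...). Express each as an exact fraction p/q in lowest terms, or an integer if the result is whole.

Answer: -2 0 16

Derivation:
Collision at t=7/3: particles 0 and 1 swap velocities; positions: p0=0 p1=0 p2=44/3; velocities now: v0=-3 v1=0 v2=2
Advance to t=3 (no further collisions before then); velocities: v0=-3 v1=0 v2=2; positions = -2 0 16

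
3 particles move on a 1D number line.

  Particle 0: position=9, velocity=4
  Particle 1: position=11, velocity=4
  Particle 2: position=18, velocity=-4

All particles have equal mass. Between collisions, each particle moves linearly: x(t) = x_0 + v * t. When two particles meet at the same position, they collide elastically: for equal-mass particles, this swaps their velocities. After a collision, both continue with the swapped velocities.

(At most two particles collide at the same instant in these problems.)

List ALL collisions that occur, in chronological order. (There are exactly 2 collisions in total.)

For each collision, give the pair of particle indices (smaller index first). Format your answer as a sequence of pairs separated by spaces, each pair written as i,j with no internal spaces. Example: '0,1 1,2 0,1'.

Collision at t=7/8: particles 1 and 2 swap velocities; positions: p0=25/2 p1=29/2 p2=29/2; velocities now: v0=4 v1=-4 v2=4
Collision at t=9/8: particles 0 and 1 swap velocities; positions: p0=27/2 p1=27/2 p2=31/2; velocities now: v0=-4 v1=4 v2=4

Answer: 1,2 0,1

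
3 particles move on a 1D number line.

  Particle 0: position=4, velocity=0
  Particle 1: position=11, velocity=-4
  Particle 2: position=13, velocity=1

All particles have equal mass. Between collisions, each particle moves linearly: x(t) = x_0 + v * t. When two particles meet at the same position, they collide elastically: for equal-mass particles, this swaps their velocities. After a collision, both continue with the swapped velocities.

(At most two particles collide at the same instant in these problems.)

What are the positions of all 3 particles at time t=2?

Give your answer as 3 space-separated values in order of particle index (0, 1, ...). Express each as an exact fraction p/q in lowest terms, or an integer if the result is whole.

Collision at t=7/4: particles 0 and 1 swap velocities; positions: p0=4 p1=4 p2=59/4; velocities now: v0=-4 v1=0 v2=1
Advance to t=2 (no further collisions before then); velocities: v0=-4 v1=0 v2=1; positions = 3 4 15

Answer: 3 4 15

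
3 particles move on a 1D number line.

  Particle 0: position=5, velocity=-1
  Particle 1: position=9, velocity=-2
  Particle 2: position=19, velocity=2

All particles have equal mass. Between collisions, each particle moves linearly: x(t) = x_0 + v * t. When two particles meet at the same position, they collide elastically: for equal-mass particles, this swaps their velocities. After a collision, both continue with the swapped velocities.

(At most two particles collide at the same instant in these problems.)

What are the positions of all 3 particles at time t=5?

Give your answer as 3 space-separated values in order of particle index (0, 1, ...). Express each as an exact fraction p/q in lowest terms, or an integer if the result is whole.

Collision at t=4: particles 0 and 1 swap velocities; positions: p0=1 p1=1 p2=27; velocities now: v0=-2 v1=-1 v2=2
Advance to t=5 (no further collisions before then); velocities: v0=-2 v1=-1 v2=2; positions = -1 0 29

Answer: -1 0 29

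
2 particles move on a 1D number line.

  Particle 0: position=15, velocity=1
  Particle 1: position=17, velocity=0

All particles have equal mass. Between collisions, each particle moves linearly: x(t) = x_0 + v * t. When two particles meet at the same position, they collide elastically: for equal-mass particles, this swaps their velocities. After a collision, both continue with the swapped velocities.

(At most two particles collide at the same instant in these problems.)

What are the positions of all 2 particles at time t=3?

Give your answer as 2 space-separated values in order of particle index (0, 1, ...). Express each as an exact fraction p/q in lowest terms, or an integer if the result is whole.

Answer: 17 18

Derivation:
Collision at t=2: particles 0 and 1 swap velocities; positions: p0=17 p1=17; velocities now: v0=0 v1=1
Advance to t=3 (no further collisions before then); velocities: v0=0 v1=1; positions = 17 18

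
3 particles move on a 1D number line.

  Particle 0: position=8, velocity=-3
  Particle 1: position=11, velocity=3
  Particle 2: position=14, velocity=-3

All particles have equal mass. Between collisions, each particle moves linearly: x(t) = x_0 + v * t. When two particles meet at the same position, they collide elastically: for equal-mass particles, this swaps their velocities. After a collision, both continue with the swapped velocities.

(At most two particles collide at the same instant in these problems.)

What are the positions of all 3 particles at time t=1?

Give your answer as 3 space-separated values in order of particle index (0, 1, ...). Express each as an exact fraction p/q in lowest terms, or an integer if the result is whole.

Collision at t=1/2: particles 1 and 2 swap velocities; positions: p0=13/2 p1=25/2 p2=25/2; velocities now: v0=-3 v1=-3 v2=3
Advance to t=1 (no further collisions before then); velocities: v0=-3 v1=-3 v2=3; positions = 5 11 14

Answer: 5 11 14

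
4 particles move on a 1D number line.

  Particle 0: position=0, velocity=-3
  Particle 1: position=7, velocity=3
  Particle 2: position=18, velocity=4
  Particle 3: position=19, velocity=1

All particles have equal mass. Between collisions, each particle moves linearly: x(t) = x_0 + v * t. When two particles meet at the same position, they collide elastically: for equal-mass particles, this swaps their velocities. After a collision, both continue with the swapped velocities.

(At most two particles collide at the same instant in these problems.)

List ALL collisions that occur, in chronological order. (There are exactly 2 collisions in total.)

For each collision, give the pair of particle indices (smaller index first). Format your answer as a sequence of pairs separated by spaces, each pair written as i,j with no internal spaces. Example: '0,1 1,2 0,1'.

Collision at t=1/3: particles 2 and 3 swap velocities; positions: p0=-1 p1=8 p2=58/3 p3=58/3; velocities now: v0=-3 v1=3 v2=1 v3=4
Collision at t=6: particles 1 and 2 swap velocities; positions: p0=-18 p1=25 p2=25 p3=42; velocities now: v0=-3 v1=1 v2=3 v3=4

Answer: 2,3 1,2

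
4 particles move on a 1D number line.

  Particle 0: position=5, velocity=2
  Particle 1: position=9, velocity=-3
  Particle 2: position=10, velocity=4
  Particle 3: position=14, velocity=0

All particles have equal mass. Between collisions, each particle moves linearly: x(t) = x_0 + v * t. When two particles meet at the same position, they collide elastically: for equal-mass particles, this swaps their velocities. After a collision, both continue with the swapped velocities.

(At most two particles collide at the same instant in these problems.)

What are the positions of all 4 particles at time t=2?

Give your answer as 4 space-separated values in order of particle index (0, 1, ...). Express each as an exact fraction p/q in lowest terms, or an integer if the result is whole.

Collision at t=4/5: particles 0 and 1 swap velocities; positions: p0=33/5 p1=33/5 p2=66/5 p3=14; velocities now: v0=-3 v1=2 v2=4 v3=0
Collision at t=1: particles 2 and 3 swap velocities; positions: p0=6 p1=7 p2=14 p3=14; velocities now: v0=-3 v1=2 v2=0 v3=4
Advance to t=2 (no further collisions before then); velocities: v0=-3 v1=2 v2=0 v3=4; positions = 3 9 14 18

Answer: 3 9 14 18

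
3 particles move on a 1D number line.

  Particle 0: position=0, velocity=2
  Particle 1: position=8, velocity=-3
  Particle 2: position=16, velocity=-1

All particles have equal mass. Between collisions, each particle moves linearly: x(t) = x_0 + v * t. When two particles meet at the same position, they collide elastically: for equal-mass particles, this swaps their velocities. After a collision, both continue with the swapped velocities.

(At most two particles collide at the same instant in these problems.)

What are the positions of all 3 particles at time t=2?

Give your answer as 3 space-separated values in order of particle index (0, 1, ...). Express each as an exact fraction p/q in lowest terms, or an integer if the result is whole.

Collision at t=8/5: particles 0 and 1 swap velocities; positions: p0=16/5 p1=16/5 p2=72/5; velocities now: v0=-3 v1=2 v2=-1
Advance to t=2 (no further collisions before then); velocities: v0=-3 v1=2 v2=-1; positions = 2 4 14

Answer: 2 4 14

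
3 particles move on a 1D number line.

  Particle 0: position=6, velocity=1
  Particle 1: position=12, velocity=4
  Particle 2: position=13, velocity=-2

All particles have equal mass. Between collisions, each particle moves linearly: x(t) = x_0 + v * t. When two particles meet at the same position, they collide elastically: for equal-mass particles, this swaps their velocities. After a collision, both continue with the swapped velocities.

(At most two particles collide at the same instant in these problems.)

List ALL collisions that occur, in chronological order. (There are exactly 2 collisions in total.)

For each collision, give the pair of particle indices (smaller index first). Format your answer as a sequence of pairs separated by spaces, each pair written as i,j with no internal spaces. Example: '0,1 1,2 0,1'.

Collision at t=1/6: particles 1 and 2 swap velocities; positions: p0=37/6 p1=38/3 p2=38/3; velocities now: v0=1 v1=-2 v2=4
Collision at t=7/3: particles 0 and 1 swap velocities; positions: p0=25/3 p1=25/3 p2=64/3; velocities now: v0=-2 v1=1 v2=4

Answer: 1,2 0,1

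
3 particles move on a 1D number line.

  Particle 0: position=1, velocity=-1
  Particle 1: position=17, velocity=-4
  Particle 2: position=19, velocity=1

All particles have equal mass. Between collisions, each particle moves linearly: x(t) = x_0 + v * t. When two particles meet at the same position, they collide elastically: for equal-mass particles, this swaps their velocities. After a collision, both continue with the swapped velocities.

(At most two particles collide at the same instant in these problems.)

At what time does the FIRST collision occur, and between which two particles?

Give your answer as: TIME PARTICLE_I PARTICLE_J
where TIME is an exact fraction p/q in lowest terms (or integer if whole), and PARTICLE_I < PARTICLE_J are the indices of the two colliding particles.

Answer: 16/3 0 1

Derivation:
Pair (0,1): pos 1,17 vel -1,-4 -> gap=16, closing at 3/unit, collide at t=16/3
Pair (1,2): pos 17,19 vel -4,1 -> not approaching (rel speed -5 <= 0)
Earliest collision: t=16/3 between 0 and 1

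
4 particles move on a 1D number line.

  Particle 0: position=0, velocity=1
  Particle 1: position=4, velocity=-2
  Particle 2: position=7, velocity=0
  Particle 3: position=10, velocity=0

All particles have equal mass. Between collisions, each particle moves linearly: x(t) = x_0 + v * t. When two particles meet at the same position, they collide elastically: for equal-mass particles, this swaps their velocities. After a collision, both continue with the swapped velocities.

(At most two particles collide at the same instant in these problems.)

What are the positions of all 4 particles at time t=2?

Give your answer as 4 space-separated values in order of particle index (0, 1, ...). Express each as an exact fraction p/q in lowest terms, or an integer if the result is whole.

Collision at t=4/3: particles 0 and 1 swap velocities; positions: p0=4/3 p1=4/3 p2=7 p3=10; velocities now: v0=-2 v1=1 v2=0 v3=0
Advance to t=2 (no further collisions before then); velocities: v0=-2 v1=1 v2=0 v3=0; positions = 0 2 7 10

Answer: 0 2 7 10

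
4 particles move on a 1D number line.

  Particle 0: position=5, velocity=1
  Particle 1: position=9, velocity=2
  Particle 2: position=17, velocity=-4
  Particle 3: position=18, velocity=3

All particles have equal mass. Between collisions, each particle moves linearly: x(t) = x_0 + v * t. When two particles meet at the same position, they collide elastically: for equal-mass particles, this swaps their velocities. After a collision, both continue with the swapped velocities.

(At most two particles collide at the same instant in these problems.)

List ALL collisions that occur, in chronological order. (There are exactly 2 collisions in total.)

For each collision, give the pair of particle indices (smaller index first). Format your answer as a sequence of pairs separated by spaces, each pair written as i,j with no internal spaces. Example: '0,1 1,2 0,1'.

Answer: 1,2 0,1

Derivation:
Collision at t=4/3: particles 1 and 2 swap velocities; positions: p0=19/3 p1=35/3 p2=35/3 p3=22; velocities now: v0=1 v1=-4 v2=2 v3=3
Collision at t=12/5: particles 0 and 1 swap velocities; positions: p0=37/5 p1=37/5 p2=69/5 p3=126/5; velocities now: v0=-4 v1=1 v2=2 v3=3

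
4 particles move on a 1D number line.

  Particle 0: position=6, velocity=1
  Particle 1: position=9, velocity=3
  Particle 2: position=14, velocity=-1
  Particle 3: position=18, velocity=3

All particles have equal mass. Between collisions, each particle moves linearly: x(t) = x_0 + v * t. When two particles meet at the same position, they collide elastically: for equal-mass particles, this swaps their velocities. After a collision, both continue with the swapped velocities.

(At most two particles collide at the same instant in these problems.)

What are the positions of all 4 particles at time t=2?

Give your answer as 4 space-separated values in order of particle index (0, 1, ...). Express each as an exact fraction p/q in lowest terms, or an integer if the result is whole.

Answer: 8 12 15 24

Derivation:
Collision at t=5/4: particles 1 and 2 swap velocities; positions: p0=29/4 p1=51/4 p2=51/4 p3=87/4; velocities now: v0=1 v1=-1 v2=3 v3=3
Advance to t=2 (no further collisions before then); velocities: v0=1 v1=-1 v2=3 v3=3; positions = 8 12 15 24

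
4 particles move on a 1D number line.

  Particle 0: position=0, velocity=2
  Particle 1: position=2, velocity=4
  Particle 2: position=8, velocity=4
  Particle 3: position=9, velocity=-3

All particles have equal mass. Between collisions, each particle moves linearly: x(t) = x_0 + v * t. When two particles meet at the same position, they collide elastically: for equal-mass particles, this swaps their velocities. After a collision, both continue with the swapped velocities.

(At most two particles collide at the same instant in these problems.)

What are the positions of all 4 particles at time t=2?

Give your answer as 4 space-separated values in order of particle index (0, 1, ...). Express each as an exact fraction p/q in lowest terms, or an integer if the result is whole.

Answer: 3 4 10 16

Derivation:
Collision at t=1/7: particles 2 and 3 swap velocities; positions: p0=2/7 p1=18/7 p2=60/7 p3=60/7; velocities now: v0=2 v1=4 v2=-3 v3=4
Collision at t=1: particles 1 and 2 swap velocities; positions: p0=2 p1=6 p2=6 p3=12; velocities now: v0=2 v1=-3 v2=4 v3=4
Collision at t=9/5: particles 0 and 1 swap velocities; positions: p0=18/5 p1=18/5 p2=46/5 p3=76/5; velocities now: v0=-3 v1=2 v2=4 v3=4
Advance to t=2 (no further collisions before then); velocities: v0=-3 v1=2 v2=4 v3=4; positions = 3 4 10 16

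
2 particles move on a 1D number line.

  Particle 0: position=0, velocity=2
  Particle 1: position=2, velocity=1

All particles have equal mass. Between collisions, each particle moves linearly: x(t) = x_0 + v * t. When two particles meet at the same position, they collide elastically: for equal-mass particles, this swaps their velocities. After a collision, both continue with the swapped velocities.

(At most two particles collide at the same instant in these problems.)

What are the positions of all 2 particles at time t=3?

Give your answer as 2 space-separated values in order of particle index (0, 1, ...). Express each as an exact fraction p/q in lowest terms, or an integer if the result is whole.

Collision at t=2: particles 0 and 1 swap velocities; positions: p0=4 p1=4; velocities now: v0=1 v1=2
Advance to t=3 (no further collisions before then); velocities: v0=1 v1=2; positions = 5 6

Answer: 5 6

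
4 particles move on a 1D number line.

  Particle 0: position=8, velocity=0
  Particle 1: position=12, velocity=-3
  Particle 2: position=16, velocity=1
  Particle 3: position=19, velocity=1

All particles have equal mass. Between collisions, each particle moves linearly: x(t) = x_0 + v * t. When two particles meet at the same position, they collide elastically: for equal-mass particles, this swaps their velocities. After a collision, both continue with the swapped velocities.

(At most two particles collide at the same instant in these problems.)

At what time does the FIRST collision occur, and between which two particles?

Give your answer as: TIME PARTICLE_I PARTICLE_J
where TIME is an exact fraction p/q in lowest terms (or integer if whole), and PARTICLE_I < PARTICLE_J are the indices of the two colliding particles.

Pair (0,1): pos 8,12 vel 0,-3 -> gap=4, closing at 3/unit, collide at t=4/3
Pair (1,2): pos 12,16 vel -3,1 -> not approaching (rel speed -4 <= 0)
Pair (2,3): pos 16,19 vel 1,1 -> not approaching (rel speed 0 <= 0)
Earliest collision: t=4/3 between 0 and 1

Answer: 4/3 0 1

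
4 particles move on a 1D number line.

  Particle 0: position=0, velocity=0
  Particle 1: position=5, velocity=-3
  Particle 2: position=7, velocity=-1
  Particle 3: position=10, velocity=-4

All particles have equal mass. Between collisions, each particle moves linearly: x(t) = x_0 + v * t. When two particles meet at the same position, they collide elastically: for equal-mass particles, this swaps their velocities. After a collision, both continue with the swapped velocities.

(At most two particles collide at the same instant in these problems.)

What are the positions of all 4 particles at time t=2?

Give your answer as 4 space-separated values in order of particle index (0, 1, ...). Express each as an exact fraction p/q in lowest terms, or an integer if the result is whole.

Collision at t=1: particles 2 and 3 swap velocities; positions: p0=0 p1=2 p2=6 p3=6; velocities now: v0=0 v1=-3 v2=-4 v3=-1
Collision at t=5/3: particles 0 and 1 swap velocities; positions: p0=0 p1=0 p2=10/3 p3=16/3; velocities now: v0=-3 v1=0 v2=-4 v3=-1
Advance to t=2 (no further collisions before then); velocities: v0=-3 v1=0 v2=-4 v3=-1; positions = -1 0 2 5

Answer: -1 0 2 5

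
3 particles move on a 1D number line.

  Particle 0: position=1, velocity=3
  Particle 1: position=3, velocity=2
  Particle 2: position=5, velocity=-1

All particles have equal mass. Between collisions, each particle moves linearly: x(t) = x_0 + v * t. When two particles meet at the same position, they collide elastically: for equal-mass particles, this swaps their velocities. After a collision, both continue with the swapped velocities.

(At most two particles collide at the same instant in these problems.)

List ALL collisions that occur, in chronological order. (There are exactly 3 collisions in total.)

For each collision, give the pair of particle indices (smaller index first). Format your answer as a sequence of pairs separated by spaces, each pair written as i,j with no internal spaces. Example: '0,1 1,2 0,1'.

Answer: 1,2 0,1 1,2

Derivation:
Collision at t=2/3: particles 1 and 2 swap velocities; positions: p0=3 p1=13/3 p2=13/3; velocities now: v0=3 v1=-1 v2=2
Collision at t=1: particles 0 and 1 swap velocities; positions: p0=4 p1=4 p2=5; velocities now: v0=-1 v1=3 v2=2
Collision at t=2: particles 1 and 2 swap velocities; positions: p0=3 p1=7 p2=7; velocities now: v0=-1 v1=2 v2=3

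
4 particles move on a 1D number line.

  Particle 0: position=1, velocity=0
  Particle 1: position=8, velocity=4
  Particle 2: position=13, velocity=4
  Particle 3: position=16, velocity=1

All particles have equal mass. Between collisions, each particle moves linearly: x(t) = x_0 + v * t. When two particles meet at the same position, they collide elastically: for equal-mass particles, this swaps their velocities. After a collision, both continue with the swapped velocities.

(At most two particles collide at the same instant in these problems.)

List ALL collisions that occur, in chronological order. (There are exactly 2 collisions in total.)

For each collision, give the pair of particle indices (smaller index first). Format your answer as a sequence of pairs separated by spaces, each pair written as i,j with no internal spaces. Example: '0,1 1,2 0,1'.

Answer: 2,3 1,2

Derivation:
Collision at t=1: particles 2 and 3 swap velocities; positions: p0=1 p1=12 p2=17 p3=17; velocities now: v0=0 v1=4 v2=1 v3=4
Collision at t=8/3: particles 1 and 2 swap velocities; positions: p0=1 p1=56/3 p2=56/3 p3=71/3; velocities now: v0=0 v1=1 v2=4 v3=4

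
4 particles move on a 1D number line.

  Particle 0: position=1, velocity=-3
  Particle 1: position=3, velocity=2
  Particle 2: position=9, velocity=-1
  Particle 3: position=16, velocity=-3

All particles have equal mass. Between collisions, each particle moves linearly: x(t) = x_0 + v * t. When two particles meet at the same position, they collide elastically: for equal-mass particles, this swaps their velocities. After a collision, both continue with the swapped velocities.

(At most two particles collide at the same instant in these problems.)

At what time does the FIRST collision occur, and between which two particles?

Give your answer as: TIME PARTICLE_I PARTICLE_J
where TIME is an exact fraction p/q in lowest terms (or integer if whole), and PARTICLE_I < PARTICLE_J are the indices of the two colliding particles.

Answer: 2 1 2

Derivation:
Pair (0,1): pos 1,3 vel -3,2 -> not approaching (rel speed -5 <= 0)
Pair (1,2): pos 3,9 vel 2,-1 -> gap=6, closing at 3/unit, collide at t=2
Pair (2,3): pos 9,16 vel -1,-3 -> gap=7, closing at 2/unit, collide at t=7/2
Earliest collision: t=2 between 1 and 2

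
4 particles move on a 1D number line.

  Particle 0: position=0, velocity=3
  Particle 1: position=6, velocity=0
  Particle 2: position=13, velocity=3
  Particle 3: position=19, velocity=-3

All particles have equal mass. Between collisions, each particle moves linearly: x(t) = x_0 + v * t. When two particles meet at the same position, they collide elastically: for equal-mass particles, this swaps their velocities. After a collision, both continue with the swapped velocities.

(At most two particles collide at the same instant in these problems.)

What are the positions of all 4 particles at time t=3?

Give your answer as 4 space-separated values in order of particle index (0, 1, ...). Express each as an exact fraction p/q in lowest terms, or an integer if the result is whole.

Collision at t=1: particles 2 and 3 swap velocities; positions: p0=3 p1=6 p2=16 p3=16; velocities now: v0=3 v1=0 v2=-3 v3=3
Collision at t=2: particles 0 and 1 swap velocities; positions: p0=6 p1=6 p2=13 p3=19; velocities now: v0=0 v1=3 v2=-3 v3=3
Advance to t=3 (no further collisions before then); velocities: v0=0 v1=3 v2=-3 v3=3; positions = 6 9 10 22

Answer: 6 9 10 22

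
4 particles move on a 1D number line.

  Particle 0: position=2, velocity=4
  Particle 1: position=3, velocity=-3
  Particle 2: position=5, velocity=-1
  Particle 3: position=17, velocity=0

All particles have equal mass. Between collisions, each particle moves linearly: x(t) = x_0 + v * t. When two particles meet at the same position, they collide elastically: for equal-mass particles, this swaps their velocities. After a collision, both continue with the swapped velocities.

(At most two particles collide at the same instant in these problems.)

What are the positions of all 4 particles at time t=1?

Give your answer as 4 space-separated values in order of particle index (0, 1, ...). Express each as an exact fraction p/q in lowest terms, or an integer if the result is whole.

Collision at t=1/7: particles 0 and 1 swap velocities; positions: p0=18/7 p1=18/7 p2=34/7 p3=17; velocities now: v0=-3 v1=4 v2=-1 v3=0
Collision at t=3/5: particles 1 and 2 swap velocities; positions: p0=6/5 p1=22/5 p2=22/5 p3=17; velocities now: v0=-3 v1=-1 v2=4 v3=0
Advance to t=1 (no further collisions before then); velocities: v0=-3 v1=-1 v2=4 v3=0; positions = 0 4 6 17

Answer: 0 4 6 17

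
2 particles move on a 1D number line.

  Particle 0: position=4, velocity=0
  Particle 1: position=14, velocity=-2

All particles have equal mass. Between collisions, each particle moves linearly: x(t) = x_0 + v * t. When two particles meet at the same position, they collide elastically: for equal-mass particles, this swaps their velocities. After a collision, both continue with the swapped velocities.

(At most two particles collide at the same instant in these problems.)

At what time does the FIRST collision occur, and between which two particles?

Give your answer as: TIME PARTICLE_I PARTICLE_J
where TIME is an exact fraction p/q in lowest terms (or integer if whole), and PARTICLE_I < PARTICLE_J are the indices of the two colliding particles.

Pair (0,1): pos 4,14 vel 0,-2 -> gap=10, closing at 2/unit, collide at t=5
Earliest collision: t=5 between 0 and 1

Answer: 5 0 1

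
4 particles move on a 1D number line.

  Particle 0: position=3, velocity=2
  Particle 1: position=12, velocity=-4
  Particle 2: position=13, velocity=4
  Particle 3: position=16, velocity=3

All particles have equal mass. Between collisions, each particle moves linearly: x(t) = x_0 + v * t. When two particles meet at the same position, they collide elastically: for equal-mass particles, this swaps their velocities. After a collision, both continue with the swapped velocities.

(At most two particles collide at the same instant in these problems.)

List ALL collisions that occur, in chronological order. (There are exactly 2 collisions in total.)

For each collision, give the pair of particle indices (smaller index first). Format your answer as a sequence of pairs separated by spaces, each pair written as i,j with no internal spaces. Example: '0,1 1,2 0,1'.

Collision at t=3/2: particles 0 and 1 swap velocities; positions: p0=6 p1=6 p2=19 p3=41/2; velocities now: v0=-4 v1=2 v2=4 v3=3
Collision at t=3: particles 2 and 3 swap velocities; positions: p0=0 p1=9 p2=25 p3=25; velocities now: v0=-4 v1=2 v2=3 v3=4

Answer: 0,1 2,3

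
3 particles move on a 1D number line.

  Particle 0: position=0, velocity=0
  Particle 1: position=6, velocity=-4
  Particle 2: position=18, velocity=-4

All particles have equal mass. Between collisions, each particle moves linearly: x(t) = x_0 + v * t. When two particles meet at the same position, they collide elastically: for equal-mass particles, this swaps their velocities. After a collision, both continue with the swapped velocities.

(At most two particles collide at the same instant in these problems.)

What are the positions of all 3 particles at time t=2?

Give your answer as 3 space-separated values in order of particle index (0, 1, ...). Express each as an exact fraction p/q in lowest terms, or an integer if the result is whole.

Answer: -2 0 10

Derivation:
Collision at t=3/2: particles 0 and 1 swap velocities; positions: p0=0 p1=0 p2=12; velocities now: v0=-4 v1=0 v2=-4
Advance to t=2 (no further collisions before then); velocities: v0=-4 v1=0 v2=-4; positions = -2 0 10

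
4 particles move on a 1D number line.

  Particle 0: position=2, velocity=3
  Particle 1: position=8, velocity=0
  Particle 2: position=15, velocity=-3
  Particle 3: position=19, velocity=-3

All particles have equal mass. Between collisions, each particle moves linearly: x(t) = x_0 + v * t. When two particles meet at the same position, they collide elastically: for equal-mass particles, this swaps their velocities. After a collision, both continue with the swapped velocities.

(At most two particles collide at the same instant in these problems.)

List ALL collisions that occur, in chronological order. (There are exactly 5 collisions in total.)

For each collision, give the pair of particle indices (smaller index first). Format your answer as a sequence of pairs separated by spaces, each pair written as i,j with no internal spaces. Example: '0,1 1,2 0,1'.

Collision at t=2: particles 0 and 1 swap velocities; positions: p0=8 p1=8 p2=9 p3=13; velocities now: v0=0 v1=3 v2=-3 v3=-3
Collision at t=13/6: particles 1 and 2 swap velocities; positions: p0=8 p1=17/2 p2=17/2 p3=25/2; velocities now: v0=0 v1=-3 v2=3 v3=-3
Collision at t=7/3: particles 0 and 1 swap velocities; positions: p0=8 p1=8 p2=9 p3=12; velocities now: v0=-3 v1=0 v2=3 v3=-3
Collision at t=17/6: particles 2 and 3 swap velocities; positions: p0=13/2 p1=8 p2=21/2 p3=21/2; velocities now: v0=-3 v1=0 v2=-3 v3=3
Collision at t=11/3: particles 1 and 2 swap velocities; positions: p0=4 p1=8 p2=8 p3=13; velocities now: v0=-3 v1=-3 v2=0 v3=3

Answer: 0,1 1,2 0,1 2,3 1,2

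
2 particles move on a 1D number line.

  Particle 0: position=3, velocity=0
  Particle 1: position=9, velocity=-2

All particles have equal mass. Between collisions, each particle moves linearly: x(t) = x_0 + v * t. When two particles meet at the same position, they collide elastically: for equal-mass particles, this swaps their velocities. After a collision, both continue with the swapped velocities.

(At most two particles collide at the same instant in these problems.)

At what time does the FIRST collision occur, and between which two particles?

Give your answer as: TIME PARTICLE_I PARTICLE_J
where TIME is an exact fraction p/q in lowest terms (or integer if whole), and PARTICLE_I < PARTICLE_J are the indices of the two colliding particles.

Answer: 3 0 1

Derivation:
Pair (0,1): pos 3,9 vel 0,-2 -> gap=6, closing at 2/unit, collide at t=3
Earliest collision: t=3 between 0 and 1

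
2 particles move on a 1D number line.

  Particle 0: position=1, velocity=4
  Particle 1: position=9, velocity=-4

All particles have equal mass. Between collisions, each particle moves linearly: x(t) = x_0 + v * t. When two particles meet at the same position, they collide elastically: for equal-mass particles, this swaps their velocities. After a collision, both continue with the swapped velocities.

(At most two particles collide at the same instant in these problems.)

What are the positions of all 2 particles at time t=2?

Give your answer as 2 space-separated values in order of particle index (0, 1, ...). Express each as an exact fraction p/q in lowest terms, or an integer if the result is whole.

Collision at t=1: particles 0 and 1 swap velocities; positions: p0=5 p1=5; velocities now: v0=-4 v1=4
Advance to t=2 (no further collisions before then); velocities: v0=-4 v1=4; positions = 1 9

Answer: 1 9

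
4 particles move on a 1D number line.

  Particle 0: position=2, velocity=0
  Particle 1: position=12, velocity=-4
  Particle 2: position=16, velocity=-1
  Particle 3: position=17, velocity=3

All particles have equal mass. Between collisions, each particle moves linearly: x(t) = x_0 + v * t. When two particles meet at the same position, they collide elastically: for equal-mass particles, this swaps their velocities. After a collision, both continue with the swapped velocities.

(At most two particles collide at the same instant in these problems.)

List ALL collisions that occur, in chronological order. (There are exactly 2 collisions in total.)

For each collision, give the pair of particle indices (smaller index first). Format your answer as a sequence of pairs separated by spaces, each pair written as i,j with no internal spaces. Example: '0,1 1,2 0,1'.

Answer: 0,1 1,2

Derivation:
Collision at t=5/2: particles 0 and 1 swap velocities; positions: p0=2 p1=2 p2=27/2 p3=49/2; velocities now: v0=-4 v1=0 v2=-1 v3=3
Collision at t=14: particles 1 and 2 swap velocities; positions: p0=-44 p1=2 p2=2 p3=59; velocities now: v0=-4 v1=-1 v2=0 v3=3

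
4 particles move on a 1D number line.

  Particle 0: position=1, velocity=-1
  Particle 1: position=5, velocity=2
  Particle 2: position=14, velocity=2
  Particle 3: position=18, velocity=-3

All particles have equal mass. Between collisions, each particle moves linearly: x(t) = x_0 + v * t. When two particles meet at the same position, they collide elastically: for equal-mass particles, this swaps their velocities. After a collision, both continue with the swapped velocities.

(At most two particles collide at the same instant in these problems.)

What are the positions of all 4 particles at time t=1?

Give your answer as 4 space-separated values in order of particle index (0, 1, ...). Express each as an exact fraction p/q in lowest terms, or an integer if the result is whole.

Answer: 0 7 15 16

Derivation:
Collision at t=4/5: particles 2 and 3 swap velocities; positions: p0=1/5 p1=33/5 p2=78/5 p3=78/5; velocities now: v0=-1 v1=2 v2=-3 v3=2
Advance to t=1 (no further collisions before then); velocities: v0=-1 v1=2 v2=-3 v3=2; positions = 0 7 15 16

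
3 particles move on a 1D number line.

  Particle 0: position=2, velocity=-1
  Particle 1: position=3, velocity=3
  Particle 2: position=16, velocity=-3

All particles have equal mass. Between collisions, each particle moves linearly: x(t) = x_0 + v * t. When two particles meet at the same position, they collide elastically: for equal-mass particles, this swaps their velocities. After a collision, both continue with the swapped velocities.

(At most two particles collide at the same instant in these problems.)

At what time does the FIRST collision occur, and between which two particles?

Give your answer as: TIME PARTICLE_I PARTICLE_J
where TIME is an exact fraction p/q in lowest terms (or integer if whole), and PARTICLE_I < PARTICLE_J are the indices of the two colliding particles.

Answer: 13/6 1 2

Derivation:
Pair (0,1): pos 2,3 vel -1,3 -> not approaching (rel speed -4 <= 0)
Pair (1,2): pos 3,16 vel 3,-3 -> gap=13, closing at 6/unit, collide at t=13/6
Earliest collision: t=13/6 between 1 and 2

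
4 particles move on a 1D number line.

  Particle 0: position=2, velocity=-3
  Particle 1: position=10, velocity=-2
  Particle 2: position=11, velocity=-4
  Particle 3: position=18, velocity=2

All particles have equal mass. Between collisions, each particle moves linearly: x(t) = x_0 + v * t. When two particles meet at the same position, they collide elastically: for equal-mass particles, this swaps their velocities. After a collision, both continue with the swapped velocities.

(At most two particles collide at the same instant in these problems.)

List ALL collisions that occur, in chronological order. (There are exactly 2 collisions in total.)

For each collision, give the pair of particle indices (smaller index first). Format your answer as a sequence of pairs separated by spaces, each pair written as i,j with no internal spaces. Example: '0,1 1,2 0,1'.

Answer: 1,2 0,1

Derivation:
Collision at t=1/2: particles 1 and 2 swap velocities; positions: p0=1/2 p1=9 p2=9 p3=19; velocities now: v0=-3 v1=-4 v2=-2 v3=2
Collision at t=9: particles 0 and 1 swap velocities; positions: p0=-25 p1=-25 p2=-8 p3=36; velocities now: v0=-4 v1=-3 v2=-2 v3=2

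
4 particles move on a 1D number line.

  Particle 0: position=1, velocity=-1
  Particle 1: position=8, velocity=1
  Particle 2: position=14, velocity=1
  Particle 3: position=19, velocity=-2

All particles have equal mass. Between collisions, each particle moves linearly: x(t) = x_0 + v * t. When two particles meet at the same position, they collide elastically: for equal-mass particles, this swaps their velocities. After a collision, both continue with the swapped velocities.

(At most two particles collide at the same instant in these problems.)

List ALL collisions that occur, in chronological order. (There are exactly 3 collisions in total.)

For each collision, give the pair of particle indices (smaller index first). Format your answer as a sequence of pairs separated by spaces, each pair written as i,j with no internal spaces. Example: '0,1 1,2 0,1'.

Collision at t=5/3: particles 2 and 3 swap velocities; positions: p0=-2/3 p1=29/3 p2=47/3 p3=47/3; velocities now: v0=-1 v1=1 v2=-2 v3=1
Collision at t=11/3: particles 1 and 2 swap velocities; positions: p0=-8/3 p1=35/3 p2=35/3 p3=53/3; velocities now: v0=-1 v1=-2 v2=1 v3=1
Collision at t=18: particles 0 and 1 swap velocities; positions: p0=-17 p1=-17 p2=26 p3=32; velocities now: v0=-2 v1=-1 v2=1 v3=1

Answer: 2,3 1,2 0,1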